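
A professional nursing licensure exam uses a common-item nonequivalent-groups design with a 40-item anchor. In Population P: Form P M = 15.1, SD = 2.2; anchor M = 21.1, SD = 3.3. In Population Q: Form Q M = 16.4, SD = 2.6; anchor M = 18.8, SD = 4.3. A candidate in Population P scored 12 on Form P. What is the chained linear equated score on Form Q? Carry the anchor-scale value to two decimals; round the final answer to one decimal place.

Form P → anchor (Population P): v = (3.3/2.2)(12 − 15.1) + 21.1 = 16.45
anchor → Form Q (Population Q): y = (2.6/4.3)(16.45 − 18.8) + 16.4 = 15.0

15.0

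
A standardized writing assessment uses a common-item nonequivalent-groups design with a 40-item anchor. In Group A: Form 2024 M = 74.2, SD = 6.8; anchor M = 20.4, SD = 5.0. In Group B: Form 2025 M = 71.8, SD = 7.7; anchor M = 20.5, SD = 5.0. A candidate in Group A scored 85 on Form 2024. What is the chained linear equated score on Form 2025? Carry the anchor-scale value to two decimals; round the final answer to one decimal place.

83.9

Form 2024 → anchor (Group A): v = (5.0/6.8)(85 − 74.2) + 20.4 = 28.34
anchor → Form 2025 (Group B): y = (7.7/5.0)(28.34 − 20.5) + 71.8 = 83.9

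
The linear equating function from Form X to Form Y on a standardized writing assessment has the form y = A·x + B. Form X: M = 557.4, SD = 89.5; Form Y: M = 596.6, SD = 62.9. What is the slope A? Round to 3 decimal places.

0.703

A = SD_Y / SD_X = 62.9 / 89.5 = 0.703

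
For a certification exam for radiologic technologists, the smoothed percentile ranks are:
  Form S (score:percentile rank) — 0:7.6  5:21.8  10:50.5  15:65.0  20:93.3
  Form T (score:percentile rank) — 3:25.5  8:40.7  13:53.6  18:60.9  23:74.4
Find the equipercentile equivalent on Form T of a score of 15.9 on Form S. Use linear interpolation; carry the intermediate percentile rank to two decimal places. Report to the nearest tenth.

PR of 15.9 on Form S: 65.0 + (15.9 − 15)/(20 − 15) × (93.3 − 65.0) = 70.09
On Form T, PR 70.09 falls between score 18 (PR 60.9) and 23 (PR 74.4).
Interpolate: 18 + (70.09 − 60.9)/(74.4 − 60.9) × (23 − 18) = 21.4

21.4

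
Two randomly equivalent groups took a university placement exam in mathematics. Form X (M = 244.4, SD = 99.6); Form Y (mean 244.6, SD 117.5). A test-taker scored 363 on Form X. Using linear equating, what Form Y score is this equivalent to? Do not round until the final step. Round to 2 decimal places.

Linear equating: y = (SD_Y/SD_X)(x − M_X) + M_Y
y = (117.5/99.6)(363 − 244.4) + 244.6
y = 1.179719 × 118.6 + 244.6 = 139.9147 + 244.6 = 384.51

384.51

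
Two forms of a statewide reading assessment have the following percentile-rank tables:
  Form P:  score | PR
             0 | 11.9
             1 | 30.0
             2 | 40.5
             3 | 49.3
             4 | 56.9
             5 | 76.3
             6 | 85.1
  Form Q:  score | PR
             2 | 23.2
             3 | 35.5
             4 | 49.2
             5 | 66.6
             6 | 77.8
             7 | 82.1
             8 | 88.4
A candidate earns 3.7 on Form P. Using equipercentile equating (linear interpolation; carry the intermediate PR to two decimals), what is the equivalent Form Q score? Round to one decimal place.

4.3

PR of 3.7 on Form P: 49.3 + (3.7 − 3)/(4 − 3) × (56.9 − 49.3) = 54.62
On Form Q, PR 54.62 falls between score 4 (PR 49.2) and 5 (PR 66.6).
Interpolate: 4 + (54.62 − 49.2)/(66.6 − 49.2) × (5 − 4) = 4.3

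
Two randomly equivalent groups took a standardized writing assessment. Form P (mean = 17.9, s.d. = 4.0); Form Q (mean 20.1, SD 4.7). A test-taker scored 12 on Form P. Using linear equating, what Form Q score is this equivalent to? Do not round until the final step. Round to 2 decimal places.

13.17

Linear equating: y = (SD_Y/SD_X)(x − M_X) + M_Y
y = (4.7/4.0)(12 − 17.9) + 20.1
y = 1.175000 × -5.9 + 20.1 = -6.9325 + 20.1 = 13.17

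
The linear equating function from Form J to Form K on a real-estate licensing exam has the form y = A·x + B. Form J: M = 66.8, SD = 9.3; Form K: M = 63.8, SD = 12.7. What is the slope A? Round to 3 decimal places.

A = SD_Y / SD_X = 12.7 / 9.3 = 1.366

1.366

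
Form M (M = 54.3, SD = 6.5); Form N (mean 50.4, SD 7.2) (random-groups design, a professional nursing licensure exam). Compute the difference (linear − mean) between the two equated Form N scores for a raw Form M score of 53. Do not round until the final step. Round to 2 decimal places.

-0.14

Mean-equated: 53 + (50.4 − 54.3) = 49.10
Linear-equated: (7.2/6.5)(53 − 54.3) + 50.4 = 48.960
Difference = 48.960 − 49.10 = -0.14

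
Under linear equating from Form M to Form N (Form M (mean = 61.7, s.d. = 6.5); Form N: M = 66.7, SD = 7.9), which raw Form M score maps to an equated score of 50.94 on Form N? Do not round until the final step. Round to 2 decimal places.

48.73

Invert y = (SD_Y/SD_X)(x − M_X) + M_Y:
x = (SD_X/SD_Y)(y − M_Y) + M_X = (6.5/7.9)(50.94 − 66.7) + 61.7
x = 0.822785 × -15.760 + 61.7 = 48.73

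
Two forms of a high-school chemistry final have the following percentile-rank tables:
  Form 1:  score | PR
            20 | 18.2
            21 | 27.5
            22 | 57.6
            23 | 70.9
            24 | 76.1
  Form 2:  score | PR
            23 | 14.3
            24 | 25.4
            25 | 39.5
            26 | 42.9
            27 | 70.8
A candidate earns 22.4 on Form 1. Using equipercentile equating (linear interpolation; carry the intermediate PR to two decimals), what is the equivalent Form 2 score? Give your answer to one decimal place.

PR of 22.4 on Form 1: 57.6 + (22.4 − 22)/(23 − 22) × (70.9 − 57.6) = 62.92
On Form 2, PR 62.92 falls between score 26 (PR 42.9) and 27 (PR 70.8).
Interpolate: 26 + (62.92 − 42.9)/(70.8 − 42.9) × (27 − 26) = 26.7

26.7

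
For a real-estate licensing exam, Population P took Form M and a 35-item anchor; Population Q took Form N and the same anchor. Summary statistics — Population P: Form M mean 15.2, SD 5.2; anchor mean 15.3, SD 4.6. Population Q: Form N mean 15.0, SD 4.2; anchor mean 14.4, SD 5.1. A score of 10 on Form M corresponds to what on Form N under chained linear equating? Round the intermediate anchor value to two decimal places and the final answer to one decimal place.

Form M → anchor (Population P): v = (4.6/5.2)(10 − 15.2) + 15.3 = 10.70
anchor → Form N (Population Q): y = (4.2/5.1)(10.70 − 14.4) + 15.0 = 12.0

12.0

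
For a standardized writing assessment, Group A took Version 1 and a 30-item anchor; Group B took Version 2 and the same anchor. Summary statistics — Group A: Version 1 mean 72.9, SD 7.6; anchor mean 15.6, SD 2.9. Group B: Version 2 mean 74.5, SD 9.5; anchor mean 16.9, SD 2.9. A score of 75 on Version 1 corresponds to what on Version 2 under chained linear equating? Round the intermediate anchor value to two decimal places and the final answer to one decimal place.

Version 1 → anchor (Group A): v = (2.9/7.6)(75 − 72.9) + 15.6 = 16.40
anchor → Version 2 (Group B): y = (9.5/2.9)(16.40 − 16.9) + 74.5 = 72.9

72.9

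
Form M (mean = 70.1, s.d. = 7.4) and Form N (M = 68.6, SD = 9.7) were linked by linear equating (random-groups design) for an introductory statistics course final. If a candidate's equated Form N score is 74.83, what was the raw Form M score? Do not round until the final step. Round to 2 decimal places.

74.85

Invert y = (SD_Y/SD_X)(x − M_X) + M_Y:
x = (SD_X/SD_Y)(y − M_Y) + M_X = (7.4/9.7)(74.83 − 68.6) + 70.1
x = 0.762887 × 6.230 + 70.1 = 74.85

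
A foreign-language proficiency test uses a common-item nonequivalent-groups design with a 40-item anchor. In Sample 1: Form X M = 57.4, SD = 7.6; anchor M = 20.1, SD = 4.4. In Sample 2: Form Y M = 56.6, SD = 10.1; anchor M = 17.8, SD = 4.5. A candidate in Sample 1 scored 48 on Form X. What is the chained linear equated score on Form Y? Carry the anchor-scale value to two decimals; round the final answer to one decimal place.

Form X → anchor (Sample 1): v = (4.4/7.6)(48 − 57.4) + 20.1 = 14.66
anchor → Form Y (Sample 2): y = (10.1/4.5)(14.66 − 17.8) + 56.6 = 49.6

49.6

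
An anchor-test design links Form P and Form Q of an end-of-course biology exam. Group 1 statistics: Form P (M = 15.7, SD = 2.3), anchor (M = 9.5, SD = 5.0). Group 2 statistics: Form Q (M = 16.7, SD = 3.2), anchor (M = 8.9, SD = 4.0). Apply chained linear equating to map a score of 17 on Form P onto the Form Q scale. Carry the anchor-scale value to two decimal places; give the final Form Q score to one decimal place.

19.4

Form P → anchor (Group 1): v = (5.0/2.3)(17 − 15.7) + 9.5 = 12.33
anchor → Form Q (Group 2): y = (3.2/4.0)(12.33 − 8.9) + 16.7 = 19.4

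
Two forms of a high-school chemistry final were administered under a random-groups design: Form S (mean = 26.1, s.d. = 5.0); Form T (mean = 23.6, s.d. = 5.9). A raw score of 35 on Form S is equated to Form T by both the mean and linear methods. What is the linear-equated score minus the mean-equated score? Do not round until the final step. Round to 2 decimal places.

Mean-equated: 35 + (23.6 − 26.1) = 32.50
Linear-equated: (5.9/5.0)(35 − 26.1) + 23.6 = 34.102
Difference = 34.102 − 32.50 = 1.60

1.60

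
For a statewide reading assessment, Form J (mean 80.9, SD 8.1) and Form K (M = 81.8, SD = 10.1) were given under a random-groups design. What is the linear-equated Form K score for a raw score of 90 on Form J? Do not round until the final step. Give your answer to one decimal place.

93.1

Linear equating: y = (SD_Y/SD_X)(x − M_X) + M_Y
y = (10.1/8.1)(90 − 80.9) + 81.8
y = 1.246914 × 9.1 + 81.8 = 11.3469 + 81.8 = 93.1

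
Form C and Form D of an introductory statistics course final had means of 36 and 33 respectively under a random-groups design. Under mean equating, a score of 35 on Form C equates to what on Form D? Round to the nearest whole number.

Mean equating: y = x + (M_Y − M_X) = 35 + (33 − 36) = 32

32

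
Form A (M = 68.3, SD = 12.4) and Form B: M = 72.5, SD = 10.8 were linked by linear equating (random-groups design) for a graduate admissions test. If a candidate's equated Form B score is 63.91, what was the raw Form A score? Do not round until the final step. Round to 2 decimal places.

Invert y = (SD_Y/SD_X)(x − M_X) + M_Y:
x = (SD_X/SD_Y)(y − M_Y) + M_X = (12.4/10.8)(63.91 − 72.5) + 68.3
x = 1.148148 × -8.590 + 68.3 = 58.44

58.44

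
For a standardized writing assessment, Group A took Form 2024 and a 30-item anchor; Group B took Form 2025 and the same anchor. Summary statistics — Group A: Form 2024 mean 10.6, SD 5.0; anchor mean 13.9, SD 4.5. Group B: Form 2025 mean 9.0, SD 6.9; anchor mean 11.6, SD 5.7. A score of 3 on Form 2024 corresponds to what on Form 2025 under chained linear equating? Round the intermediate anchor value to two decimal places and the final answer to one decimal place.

Form 2024 → anchor (Group A): v = (4.5/5.0)(3 − 10.6) + 13.9 = 7.06
anchor → Form 2025 (Group B): y = (6.9/5.7)(7.06 − 11.6) + 9.0 = 3.5

3.5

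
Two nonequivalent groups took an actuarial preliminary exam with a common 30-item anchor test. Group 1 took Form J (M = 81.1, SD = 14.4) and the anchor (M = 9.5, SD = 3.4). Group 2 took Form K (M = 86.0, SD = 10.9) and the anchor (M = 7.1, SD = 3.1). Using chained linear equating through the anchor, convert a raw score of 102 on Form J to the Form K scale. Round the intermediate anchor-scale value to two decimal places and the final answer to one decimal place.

111.8

Form J → anchor (Group 1): v = (3.4/14.4)(102 − 81.1) + 9.5 = 14.43
anchor → Form K (Group 2): y = (10.9/3.1)(14.43 − 7.1) + 86.0 = 111.8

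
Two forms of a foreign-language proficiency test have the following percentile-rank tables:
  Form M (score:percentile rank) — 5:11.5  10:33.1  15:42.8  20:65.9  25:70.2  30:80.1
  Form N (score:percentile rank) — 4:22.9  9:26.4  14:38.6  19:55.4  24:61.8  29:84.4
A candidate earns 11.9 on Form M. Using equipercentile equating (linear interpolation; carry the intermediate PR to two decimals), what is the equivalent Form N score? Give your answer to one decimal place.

13.3

PR of 11.9 on Form M: 33.1 + (11.9 − 10)/(15 − 10) × (42.8 − 33.1) = 36.79
On Form N, PR 36.79 falls between score 9 (PR 26.4) and 14 (PR 38.6).
Interpolate: 9 + (36.79 − 26.4)/(38.6 − 26.4) × (14 − 9) = 13.3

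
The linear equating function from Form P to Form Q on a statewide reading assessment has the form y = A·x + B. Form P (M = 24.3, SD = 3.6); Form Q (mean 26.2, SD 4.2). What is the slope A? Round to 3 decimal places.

A = SD_Y / SD_X = 4.2 / 3.6 = 1.167

1.167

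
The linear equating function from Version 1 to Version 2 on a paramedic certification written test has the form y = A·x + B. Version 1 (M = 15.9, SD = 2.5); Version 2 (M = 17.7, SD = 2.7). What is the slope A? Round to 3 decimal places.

1.080

A = SD_Y / SD_X = 2.7 / 2.5 = 1.080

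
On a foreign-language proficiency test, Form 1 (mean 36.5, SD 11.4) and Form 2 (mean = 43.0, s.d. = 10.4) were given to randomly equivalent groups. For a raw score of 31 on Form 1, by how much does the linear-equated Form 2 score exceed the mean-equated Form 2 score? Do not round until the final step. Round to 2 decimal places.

Mean-equated: 31 + (43.0 − 36.5) = 37.50
Linear-equated: (10.4/11.4)(31 − 36.5) + 43.0 = 37.982
Difference = 37.982 − 37.50 = 0.48

0.48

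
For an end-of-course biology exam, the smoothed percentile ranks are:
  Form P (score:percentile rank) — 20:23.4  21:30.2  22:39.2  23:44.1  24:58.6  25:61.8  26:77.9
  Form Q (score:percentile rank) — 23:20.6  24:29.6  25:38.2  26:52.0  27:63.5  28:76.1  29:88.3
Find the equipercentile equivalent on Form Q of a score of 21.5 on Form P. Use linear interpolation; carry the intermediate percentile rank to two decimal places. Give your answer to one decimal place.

PR of 21.5 on Form P: 30.2 + (21.5 − 21)/(22 − 21) × (39.2 − 30.2) = 34.70
On Form Q, PR 34.70 falls between score 24 (PR 29.6) and 25 (PR 38.2).
Interpolate: 24 + (34.70 − 29.6)/(38.2 − 29.6) × (25 − 24) = 24.6

24.6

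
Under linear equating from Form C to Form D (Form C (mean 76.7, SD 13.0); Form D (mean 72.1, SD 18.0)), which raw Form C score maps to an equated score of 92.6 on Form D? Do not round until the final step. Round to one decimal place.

Invert y = (SD_Y/SD_X)(x − M_X) + M_Y:
x = (SD_X/SD_Y)(y − M_Y) + M_X = (13.0/18.0)(92.6 − 72.1) + 76.7
x = 0.722222 × 20.500 + 76.7 = 91.5

91.5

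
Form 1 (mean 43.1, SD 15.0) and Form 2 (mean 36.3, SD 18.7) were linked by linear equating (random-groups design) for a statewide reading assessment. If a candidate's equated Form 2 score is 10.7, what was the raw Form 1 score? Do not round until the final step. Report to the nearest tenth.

Invert y = (SD_Y/SD_X)(x − M_X) + M_Y:
x = (SD_X/SD_Y)(y − M_Y) + M_X = (15.0/18.7)(10.7 − 36.3) + 43.1
x = 0.802139 × -25.600 + 43.1 = 22.6

22.6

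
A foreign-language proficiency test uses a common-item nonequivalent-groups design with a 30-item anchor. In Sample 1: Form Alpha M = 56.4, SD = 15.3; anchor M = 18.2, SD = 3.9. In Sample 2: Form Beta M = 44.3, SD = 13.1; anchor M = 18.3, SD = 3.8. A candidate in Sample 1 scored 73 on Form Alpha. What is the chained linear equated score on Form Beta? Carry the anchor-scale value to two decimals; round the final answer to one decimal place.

Form Alpha → anchor (Sample 1): v = (3.9/15.3)(73 − 56.4) + 18.2 = 22.43
anchor → Form Beta (Sample 2): y = (13.1/3.8)(22.43 − 18.3) + 44.3 = 58.5

58.5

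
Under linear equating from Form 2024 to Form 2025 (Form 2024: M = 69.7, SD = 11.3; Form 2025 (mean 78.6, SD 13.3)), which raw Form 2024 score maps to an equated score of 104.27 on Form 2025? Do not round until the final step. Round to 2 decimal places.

91.51

Invert y = (SD_Y/SD_X)(x − M_X) + M_Y:
x = (SD_X/SD_Y)(y − M_Y) + M_X = (11.3/13.3)(104.27 − 78.6) + 69.7
x = 0.849624 × 25.670 + 69.7 = 91.51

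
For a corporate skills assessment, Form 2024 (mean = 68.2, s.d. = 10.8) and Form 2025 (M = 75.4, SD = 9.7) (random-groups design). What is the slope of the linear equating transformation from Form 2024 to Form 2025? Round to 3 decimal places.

0.898

A = SD_Y / SD_X = 9.7 / 10.8 = 0.898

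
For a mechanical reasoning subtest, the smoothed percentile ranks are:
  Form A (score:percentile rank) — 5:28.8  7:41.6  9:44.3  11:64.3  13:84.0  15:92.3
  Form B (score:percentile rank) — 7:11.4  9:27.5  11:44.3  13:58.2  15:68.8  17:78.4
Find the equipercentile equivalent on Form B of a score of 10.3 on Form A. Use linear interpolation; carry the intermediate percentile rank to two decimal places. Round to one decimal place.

12.9

PR of 10.3 on Form A: 44.3 + (10.3 − 9)/(11 − 9) × (64.3 − 44.3) = 57.30
On Form B, PR 57.30 falls between score 11 (PR 44.3) and 13 (PR 58.2).
Interpolate: 11 + (57.30 − 44.3)/(58.2 − 44.3) × (13 − 11) = 12.9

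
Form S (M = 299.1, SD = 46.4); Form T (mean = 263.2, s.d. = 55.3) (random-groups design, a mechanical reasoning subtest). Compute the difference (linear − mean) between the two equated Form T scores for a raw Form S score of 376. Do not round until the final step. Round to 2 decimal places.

Mean-equated: 376 + (263.2 − 299.1) = 340.10
Linear-equated: (55.3/46.4)(376 − 299.1) + 263.2 = 354.850
Difference = 354.850 − 340.10 = 14.75

14.75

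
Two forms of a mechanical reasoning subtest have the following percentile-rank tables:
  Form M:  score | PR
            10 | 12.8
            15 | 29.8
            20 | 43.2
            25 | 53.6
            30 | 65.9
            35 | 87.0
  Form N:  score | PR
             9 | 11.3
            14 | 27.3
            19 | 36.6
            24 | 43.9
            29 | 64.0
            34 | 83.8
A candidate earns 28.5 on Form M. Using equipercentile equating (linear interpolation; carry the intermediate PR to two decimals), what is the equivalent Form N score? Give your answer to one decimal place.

28.6

PR of 28.5 on Form M: 53.6 + (28.5 − 25)/(30 − 25) × (65.9 − 53.6) = 62.21
On Form N, PR 62.21 falls between score 24 (PR 43.9) and 29 (PR 64.0).
Interpolate: 24 + (62.21 − 43.9)/(64.0 − 43.9) × (29 − 24) = 28.6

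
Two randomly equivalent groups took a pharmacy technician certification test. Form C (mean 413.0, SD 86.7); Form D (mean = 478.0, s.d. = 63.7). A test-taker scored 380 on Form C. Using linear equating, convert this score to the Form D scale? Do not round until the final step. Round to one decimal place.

453.8

Linear equating: y = (SD_Y/SD_X)(x − M_X) + M_Y
y = (63.7/86.7)(380 − 413.0) + 478.0
y = 0.734717 × -33.0 + 478.0 = -24.2457 + 478.0 = 453.8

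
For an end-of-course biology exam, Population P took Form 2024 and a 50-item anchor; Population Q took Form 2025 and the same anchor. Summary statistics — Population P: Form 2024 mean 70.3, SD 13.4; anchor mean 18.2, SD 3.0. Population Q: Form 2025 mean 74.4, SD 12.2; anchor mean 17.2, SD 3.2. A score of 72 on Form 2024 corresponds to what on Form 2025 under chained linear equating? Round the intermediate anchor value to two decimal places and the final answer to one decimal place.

79.7

Form 2024 → anchor (Population P): v = (3.0/13.4)(72 − 70.3) + 18.2 = 18.58
anchor → Form 2025 (Population Q): y = (12.2/3.2)(18.58 − 17.2) + 74.4 = 79.7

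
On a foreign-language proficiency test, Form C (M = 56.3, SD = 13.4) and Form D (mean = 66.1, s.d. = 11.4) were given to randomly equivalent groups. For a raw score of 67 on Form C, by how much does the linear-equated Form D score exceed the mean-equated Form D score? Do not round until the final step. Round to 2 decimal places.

Mean-equated: 67 + (66.1 − 56.3) = 76.80
Linear-equated: (11.4/13.4)(67 − 56.3) + 66.1 = 75.203
Difference = 75.203 − 76.80 = -1.60

-1.60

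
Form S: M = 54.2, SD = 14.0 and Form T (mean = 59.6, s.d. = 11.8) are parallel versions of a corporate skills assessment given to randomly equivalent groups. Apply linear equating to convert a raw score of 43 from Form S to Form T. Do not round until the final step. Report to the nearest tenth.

50.2

Linear equating: y = (SD_Y/SD_X)(x − M_X) + M_Y
y = (11.8/14.0)(43 − 54.2) + 59.6
y = 0.842857 × -11.2 + 59.6 = -9.4400 + 59.6 = 50.2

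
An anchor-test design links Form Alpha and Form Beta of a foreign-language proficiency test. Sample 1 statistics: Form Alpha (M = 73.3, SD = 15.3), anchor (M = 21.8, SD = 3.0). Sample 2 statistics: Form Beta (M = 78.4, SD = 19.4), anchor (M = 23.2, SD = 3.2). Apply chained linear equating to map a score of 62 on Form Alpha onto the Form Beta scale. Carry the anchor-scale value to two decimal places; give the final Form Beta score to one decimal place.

Form Alpha → anchor (Sample 1): v = (3.0/15.3)(62 − 73.3) + 21.8 = 19.58
anchor → Form Beta (Sample 2): y = (19.4/3.2)(19.58 − 23.2) + 78.4 = 56.5

56.5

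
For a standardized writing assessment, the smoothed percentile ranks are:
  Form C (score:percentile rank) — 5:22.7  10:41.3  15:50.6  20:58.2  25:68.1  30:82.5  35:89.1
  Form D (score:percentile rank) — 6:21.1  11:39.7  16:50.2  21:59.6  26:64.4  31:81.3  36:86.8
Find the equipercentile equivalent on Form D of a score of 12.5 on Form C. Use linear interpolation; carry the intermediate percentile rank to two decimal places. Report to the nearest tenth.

PR of 12.5 on Form C: 41.3 + (12.5 − 10)/(15 − 10) × (50.6 − 41.3) = 45.95
On Form D, PR 45.95 falls between score 11 (PR 39.7) and 16 (PR 50.2).
Interpolate: 11 + (45.95 − 39.7)/(50.2 − 39.7) × (16 − 11) = 14.0

14.0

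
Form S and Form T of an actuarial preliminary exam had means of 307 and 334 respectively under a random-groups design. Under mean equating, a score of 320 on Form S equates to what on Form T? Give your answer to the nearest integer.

Mean equating: y = x + (M_Y − M_X) = 320 + (334 − 307) = 347

347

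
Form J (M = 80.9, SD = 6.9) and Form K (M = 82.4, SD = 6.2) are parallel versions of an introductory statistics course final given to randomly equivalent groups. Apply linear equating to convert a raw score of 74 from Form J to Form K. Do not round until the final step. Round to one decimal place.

76.2

Linear equating: y = (SD_Y/SD_X)(x − M_X) + M_Y
y = (6.2/6.9)(74 − 80.9) + 82.4
y = 0.898551 × -6.9 + 82.4 = -6.2000 + 82.4 = 76.2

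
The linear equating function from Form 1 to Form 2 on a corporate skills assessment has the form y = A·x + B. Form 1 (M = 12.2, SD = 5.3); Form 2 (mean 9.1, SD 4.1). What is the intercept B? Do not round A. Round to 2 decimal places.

A = SD_Y / SD_X = 4.1 / 5.3 = 0.773585
B = M_Y − A·M_X = 9.1 − 0.773585 × 12.2 = -0.34

-0.34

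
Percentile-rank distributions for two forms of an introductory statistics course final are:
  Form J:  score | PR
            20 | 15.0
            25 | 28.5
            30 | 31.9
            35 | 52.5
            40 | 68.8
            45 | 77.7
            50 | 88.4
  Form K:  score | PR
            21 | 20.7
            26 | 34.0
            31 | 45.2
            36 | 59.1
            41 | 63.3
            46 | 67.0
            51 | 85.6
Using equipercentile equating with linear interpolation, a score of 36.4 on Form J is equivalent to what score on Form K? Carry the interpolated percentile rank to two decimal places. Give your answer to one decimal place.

PR of 36.4 on Form J: 52.5 + (36.4 − 35)/(40 − 35) × (68.8 − 52.5) = 57.06
On Form K, PR 57.06 falls between score 31 (PR 45.2) and 36 (PR 59.1).
Interpolate: 31 + (57.06 − 45.2)/(59.1 − 45.2) × (36 − 31) = 35.3

35.3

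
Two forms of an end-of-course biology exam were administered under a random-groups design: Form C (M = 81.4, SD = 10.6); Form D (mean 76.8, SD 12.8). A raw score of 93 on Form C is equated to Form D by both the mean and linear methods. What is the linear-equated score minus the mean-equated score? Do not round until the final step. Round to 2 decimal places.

2.41

Mean-equated: 93 + (76.8 − 81.4) = 88.40
Linear-equated: (12.8/10.6)(93 − 81.4) + 76.8 = 90.808
Difference = 90.808 − 88.40 = 2.41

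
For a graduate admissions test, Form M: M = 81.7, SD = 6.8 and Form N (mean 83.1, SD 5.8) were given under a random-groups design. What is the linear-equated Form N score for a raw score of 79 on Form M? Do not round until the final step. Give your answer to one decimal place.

80.8

Linear equating: y = (SD_Y/SD_X)(x − M_X) + M_Y
y = (5.8/6.8)(79 − 81.7) + 83.1
y = 0.852941 × -2.7 + 83.1 = -2.3029 + 83.1 = 80.8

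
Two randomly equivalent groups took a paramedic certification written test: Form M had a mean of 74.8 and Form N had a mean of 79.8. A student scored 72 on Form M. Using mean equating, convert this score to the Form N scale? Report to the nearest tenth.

77.0

Mean equating: y = x + (M_Y − M_X) = 72 + (79.8 − 74.8) = 77.0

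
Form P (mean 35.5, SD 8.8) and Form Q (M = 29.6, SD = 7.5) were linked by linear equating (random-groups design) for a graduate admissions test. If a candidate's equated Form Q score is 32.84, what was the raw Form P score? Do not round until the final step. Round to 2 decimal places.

39.30

Invert y = (SD_Y/SD_X)(x − M_X) + M_Y:
x = (SD_X/SD_Y)(y − M_Y) + M_X = (8.8/7.5)(32.84 − 29.6) + 35.5
x = 1.173333 × 3.240 + 35.5 = 39.30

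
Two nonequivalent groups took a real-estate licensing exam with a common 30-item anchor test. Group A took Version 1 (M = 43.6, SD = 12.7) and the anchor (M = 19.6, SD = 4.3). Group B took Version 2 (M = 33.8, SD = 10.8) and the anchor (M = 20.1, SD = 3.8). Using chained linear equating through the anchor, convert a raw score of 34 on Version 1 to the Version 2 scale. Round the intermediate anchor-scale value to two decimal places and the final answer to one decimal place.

Version 1 → anchor (Group A): v = (4.3/12.7)(34 − 43.6) + 19.6 = 16.35
anchor → Version 2 (Group B): y = (10.8/3.8)(16.35 − 20.1) + 33.8 = 23.1

23.1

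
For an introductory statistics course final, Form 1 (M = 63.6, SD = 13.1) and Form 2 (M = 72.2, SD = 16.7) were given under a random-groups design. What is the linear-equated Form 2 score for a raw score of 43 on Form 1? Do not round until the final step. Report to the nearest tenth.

Linear equating: y = (SD_Y/SD_X)(x − M_X) + M_Y
y = (16.7/13.1)(43 − 63.6) + 72.2
y = 1.274809 × -20.6 + 72.2 = -26.2611 + 72.2 = 45.9

45.9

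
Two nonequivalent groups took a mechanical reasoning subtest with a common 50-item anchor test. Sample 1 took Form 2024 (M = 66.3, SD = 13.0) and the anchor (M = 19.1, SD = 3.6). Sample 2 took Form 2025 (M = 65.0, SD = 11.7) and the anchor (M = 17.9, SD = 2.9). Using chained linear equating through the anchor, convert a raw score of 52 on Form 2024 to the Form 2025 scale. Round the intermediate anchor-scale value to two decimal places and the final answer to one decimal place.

53.9

Form 2024 → anchor (Sample 1): v = (3.6/13.0)(52 − 66.3) + 19.1 = 15.14
anchor → Form 2025 (Sample 2): y = (11.7/2.9)(15.14 − 17.9) + 65.0 = 53.9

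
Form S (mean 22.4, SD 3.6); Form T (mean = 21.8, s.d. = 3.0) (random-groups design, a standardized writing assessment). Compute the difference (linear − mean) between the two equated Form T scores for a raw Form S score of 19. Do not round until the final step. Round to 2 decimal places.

0.57

Mean-equated: 19 + (21.8 − 22.4) = 18.40
Linear-equated: (3.0/3.6)(19 − 22.4) + 21.8 = 18.967
Difference = 18.967 − 18.40 = 0.57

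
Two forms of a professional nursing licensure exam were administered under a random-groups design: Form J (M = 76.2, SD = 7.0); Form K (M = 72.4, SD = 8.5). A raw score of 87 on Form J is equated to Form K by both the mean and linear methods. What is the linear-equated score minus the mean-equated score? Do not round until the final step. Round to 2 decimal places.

2.31

Mean-equated: 87 + (72.4 − 76.2) = 83.20
Linear-equated: (8.5/7.0)(87 − 76.2) + 72.4 = 85.514
Difference = 85.514 − 83.20 = 2.31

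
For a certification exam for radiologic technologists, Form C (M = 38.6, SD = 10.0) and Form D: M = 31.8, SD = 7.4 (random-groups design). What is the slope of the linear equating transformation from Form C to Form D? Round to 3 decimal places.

0.740

A = SD_Y / SD_X = 7.4 / 10.0 = 0.740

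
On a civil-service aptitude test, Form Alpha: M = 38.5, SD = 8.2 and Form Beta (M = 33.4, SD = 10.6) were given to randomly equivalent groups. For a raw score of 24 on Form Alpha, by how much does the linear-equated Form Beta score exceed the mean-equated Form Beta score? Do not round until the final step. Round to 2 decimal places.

Mean-equated: 24 + (33.4 − 38.5) = 18.90
Linear-equated: (10.6/8.2)(24 − 38.5) + 33.4 = 14.656
Difference = 14.656 − 18.90 = -4.24

-4.24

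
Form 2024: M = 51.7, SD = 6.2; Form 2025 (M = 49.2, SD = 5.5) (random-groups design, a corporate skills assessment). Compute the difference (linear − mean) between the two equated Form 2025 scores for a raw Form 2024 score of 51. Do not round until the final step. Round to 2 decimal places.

0.08

Mean-equated: 51 + (49.2 − 51.7) = 48.50
Linear-equated: (5.5/6.2)(51 − 51.7) + 49.2 = 48.579
Difference = 48.579 − 48.50 = 0.08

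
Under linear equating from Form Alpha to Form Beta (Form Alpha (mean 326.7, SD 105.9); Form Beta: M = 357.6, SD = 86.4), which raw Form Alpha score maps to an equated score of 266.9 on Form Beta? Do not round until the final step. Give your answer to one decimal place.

215.5

Invert y = (SD_Y/SD_X)(x − M_X) + M_Y:
x = (SD_X/SD_Y)(y − M_Y) + M_X = (105.9/86.4)(266.9 − 357.6) + 326.7
x = 1.225694 × -90.700 + 326.7 = 215.5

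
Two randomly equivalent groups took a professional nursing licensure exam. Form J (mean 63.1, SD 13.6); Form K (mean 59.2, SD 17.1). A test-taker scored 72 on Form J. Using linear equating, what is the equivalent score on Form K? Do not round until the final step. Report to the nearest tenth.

70.4

Linear equating: y = (SD_Y/SD_X)(x − M_X) + M_Y
y = (17.1/13.6)(72 − 63.1) + 59.2
y = 1.257353 × 8.9 + 59.2 = 11.1904 + 59.2 = 70.4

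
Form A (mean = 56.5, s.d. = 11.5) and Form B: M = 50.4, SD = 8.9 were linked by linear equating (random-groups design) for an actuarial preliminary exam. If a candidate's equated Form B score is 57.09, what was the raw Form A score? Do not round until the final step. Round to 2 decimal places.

65.14

Invert y = (SD_Y/SD_X)(x − M_X) + M_Y:
x = (SD_X/SD_Y)(y − M_Y) + M_X = (11.5/8.9)(57.09 − 50.4) + 56.5
x = 1.292135 × 6.690 + 56.5 = 65.14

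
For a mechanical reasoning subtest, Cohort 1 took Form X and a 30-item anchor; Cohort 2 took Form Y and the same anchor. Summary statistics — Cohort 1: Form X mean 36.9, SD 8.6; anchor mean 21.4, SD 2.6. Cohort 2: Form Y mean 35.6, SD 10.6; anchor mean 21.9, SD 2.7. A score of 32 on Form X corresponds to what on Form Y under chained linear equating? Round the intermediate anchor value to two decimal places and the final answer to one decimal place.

27.8

Form X → anchor (Cohort 1): v = (2.6/8.6)(32 − 36.9) + 21.4 = 19.92
anchor → Form Y (Cohort 2): y = (10.6/2.7)(19.92 − 21.9) + 35.6 = 27.8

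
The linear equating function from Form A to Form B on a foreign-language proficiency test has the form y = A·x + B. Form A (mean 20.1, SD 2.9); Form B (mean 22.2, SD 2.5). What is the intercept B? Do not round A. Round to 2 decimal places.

4.87

A = SD_Y / SD_X = 2.5 / 2.9 = 0.862069
B = M_Y − A·M_X = 22.2 − 0.862069 × 20.1 = 4.87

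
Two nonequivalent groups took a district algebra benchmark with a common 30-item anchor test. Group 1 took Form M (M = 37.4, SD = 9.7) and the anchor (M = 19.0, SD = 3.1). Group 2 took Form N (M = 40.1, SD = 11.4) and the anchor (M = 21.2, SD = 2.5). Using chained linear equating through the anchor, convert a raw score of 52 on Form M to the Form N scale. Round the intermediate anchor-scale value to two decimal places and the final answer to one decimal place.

Form M → anchor (Group 1): v = (3.1/9.7)(52 − 37.4) + 19.0 = 23.67
anchor → Form N (Group 2): y = (11.4/2.5)(23.67 − 21.2) + 40.1 = 51.4

51.4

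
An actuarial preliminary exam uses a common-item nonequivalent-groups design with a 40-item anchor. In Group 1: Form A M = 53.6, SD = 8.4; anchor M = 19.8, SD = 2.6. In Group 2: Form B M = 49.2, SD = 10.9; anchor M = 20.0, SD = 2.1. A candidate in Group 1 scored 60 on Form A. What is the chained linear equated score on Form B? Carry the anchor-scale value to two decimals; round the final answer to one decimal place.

58.4

Form A → anchor (Group 1): v = (2.6/8.4)(60 − 53.6) + 19.8 = 21.78
anchor → Form B (Group 2): y = (10.9/2.1)(21.78 − 20.0) + 49.2 = 58.4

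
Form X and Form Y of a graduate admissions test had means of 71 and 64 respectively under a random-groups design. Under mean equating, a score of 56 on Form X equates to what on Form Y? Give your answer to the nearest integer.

49

Mean equating: y = x + (M_Y − M_X) = 56 + (64 − 71) = 49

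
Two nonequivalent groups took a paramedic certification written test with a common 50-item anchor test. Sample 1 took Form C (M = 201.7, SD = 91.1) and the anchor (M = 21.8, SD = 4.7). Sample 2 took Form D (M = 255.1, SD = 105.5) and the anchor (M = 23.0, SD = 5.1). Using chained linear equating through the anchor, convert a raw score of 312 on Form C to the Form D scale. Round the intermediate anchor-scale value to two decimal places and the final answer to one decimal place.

Form C → anchor (Sample 1): v = (4.7/91.1)(312 − 201.7) + 21.8 = 27.49
anchor → Form D (Sample 2): y = (105.5/5.1)(27.49 − 23.0) + 255.1 = 348.0

348.0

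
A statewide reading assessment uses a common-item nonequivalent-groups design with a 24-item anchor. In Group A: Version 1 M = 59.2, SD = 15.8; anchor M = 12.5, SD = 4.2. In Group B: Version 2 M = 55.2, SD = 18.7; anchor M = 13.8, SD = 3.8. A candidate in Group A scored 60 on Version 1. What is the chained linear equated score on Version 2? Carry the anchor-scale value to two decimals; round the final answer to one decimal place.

Version 1 → anchor (Group A): v = (4.2/15.8)(60 − 59.2) + 12.5 = 12.71
anchor → Version 2 (Group B): y = (18.7/3.8)(12.71 − 13.8) + 55.2 = 49.8

49.8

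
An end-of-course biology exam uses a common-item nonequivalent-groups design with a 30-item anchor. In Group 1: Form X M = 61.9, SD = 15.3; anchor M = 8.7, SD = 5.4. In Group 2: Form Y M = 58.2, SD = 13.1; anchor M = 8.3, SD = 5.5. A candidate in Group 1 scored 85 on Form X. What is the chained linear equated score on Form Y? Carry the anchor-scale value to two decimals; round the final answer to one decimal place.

Form X → anchor (Group 1): v = (5.4/15.3)(85 − 61.9) + 8.7 = 16.85
anchor → Form Y (Group 2): y = (13.1/5.5)(16.85 − 8.3) + 58.2 = 78.6

78.6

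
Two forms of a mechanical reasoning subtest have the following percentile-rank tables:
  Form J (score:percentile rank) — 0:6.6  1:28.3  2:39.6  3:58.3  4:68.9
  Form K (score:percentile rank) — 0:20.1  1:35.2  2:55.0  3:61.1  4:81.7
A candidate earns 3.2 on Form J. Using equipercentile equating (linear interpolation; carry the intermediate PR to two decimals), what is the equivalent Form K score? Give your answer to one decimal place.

2.9

PR of 3.2 on Form J: 58.3 + (3.2 − 3)/(4 − 3) × (68.9 − 58.3) = 60.42
On Form K, PR 60.42 falls between score 2 (PR 55.0) and 3 (PR 61.1).
Interpolate: 2 + (60.42 − 55.0)/(61.1 − 55.0) × (3 − 2) = 2.9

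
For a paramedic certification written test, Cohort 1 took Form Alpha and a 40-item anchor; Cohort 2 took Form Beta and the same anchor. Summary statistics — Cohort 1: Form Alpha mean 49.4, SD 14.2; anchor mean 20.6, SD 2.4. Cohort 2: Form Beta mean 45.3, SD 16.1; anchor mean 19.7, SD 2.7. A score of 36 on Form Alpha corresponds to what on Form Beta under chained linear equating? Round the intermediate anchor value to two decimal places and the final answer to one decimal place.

37.2

Form Alpha → anchor (Cohort 1): v = (2.4/14.2)(36 − 49.4) + 20.6 = 18.34
anchor → Form Beta (Cohort 2): y = (16.1/2.7)(18.34 − 19.7) + 45.3 = 37.2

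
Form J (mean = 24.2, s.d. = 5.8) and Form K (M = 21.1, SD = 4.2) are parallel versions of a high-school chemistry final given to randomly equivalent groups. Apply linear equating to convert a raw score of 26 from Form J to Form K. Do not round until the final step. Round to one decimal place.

Linear equating: y = (SD_Y/SD_X)(x − M_X) + M_Y
y = (4.2/5.8)(26 − 24.2) + 21.1
y = 0.724138 × 1.8 + 21.1 = 1.3034 + 21.1 = 22.4

22.4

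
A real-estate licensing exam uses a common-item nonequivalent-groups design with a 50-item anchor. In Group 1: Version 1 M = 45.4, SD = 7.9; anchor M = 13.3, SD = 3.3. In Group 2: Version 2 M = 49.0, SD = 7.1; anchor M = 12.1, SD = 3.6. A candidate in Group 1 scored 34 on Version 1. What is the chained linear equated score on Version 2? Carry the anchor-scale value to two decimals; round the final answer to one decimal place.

Version 1 → anchor (Group 1): v = (3.3/7.9)(34 − 45.4) + 13.3 = 8.54
anchor → Version 2 (Group 2): y = (7.1/3.6)(8.54 − 12.1) + 49.0 = 42.0

42.0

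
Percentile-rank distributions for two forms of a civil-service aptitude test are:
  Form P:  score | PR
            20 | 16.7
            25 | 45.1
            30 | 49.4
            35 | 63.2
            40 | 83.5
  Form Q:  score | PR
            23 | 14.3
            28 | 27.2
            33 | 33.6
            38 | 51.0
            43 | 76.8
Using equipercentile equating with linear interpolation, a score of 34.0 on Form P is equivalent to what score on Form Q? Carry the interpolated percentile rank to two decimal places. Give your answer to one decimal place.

39.8

PR of 34.0 on Form P: 49.4 + (34.0 − 30)/(35 − 30) × (63.2 − 49.4) = 60.44
On Form Q, PR 60.44 falls between score 38 (PR 51.0) and 43 (PR 76.8).
Interpolate: 38 + (60.44 − 51.0)/(76.8 − 51.0) × (43 − 38) = 39.8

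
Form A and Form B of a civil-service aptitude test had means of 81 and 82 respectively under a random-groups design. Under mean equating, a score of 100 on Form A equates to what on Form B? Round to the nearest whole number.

Mean equating: y = x + (M_Y − M_X) = 100 + (82 − 81) = 101

101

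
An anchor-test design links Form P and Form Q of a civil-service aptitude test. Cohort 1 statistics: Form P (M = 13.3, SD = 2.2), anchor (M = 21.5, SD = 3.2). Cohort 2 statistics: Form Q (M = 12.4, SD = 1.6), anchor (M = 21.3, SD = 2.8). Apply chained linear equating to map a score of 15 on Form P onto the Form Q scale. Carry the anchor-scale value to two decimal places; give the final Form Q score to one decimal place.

13.9

Form P → anchor (Cohort 1): v = (3.2/2.2)(15 − 13.3) + 21.5 = 23.97
anchor → Form Q (Cohort 2): y = (1.6/2.8)(23.97 − 21.3) + 12.4 = 13.9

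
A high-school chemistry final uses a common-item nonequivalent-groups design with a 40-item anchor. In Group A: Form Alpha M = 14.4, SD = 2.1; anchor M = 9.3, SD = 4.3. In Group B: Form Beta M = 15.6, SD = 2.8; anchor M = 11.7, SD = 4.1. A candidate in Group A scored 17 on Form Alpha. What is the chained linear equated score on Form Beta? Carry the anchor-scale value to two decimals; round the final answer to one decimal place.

Form Alpha → anchor (Group A): v = (4.3/2.1)(17 − 14.4) + 9.3 = 14.62
anchor → Form Beta (Group B): y = (2.8/4.1)(14.62 − 11.7) + 15.6 = 17.6

17.6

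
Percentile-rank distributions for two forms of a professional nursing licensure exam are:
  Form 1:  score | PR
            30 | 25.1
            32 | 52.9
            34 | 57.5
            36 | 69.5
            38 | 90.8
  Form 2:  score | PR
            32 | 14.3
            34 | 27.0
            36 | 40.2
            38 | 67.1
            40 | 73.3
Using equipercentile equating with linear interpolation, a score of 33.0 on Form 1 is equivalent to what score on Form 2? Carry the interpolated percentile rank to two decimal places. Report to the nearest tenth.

37.1

PR of 33.0 on Form 1: 52.9 + (33.0 − 32)/(34 − 32) × (57.5 − 52.9) = 55.20
On Form 2, PR 55.20 falls between score 36 (PR 40.2) and 38 (PR 67.1).
Interpolate: 36 + (55.20 − 40.2)/(67.1 − 40.2) × (38 − 36) = 37.1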